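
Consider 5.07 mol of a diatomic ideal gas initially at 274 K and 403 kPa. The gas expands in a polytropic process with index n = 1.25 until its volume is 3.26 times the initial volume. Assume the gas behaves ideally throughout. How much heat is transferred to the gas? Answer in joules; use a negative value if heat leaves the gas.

4430 J

V₁ = nRT₁/P₁ = 5.07×8.314×274/403 = 28.7 L.
Polytropic n=1.25: T₂ = T₁(V₁/V₂)^(n−1) = 274×(0.307)^0.25 = 204 K; P₂ = P₁(V₁/V₂)^n = 92.0 kPa.
W = (P₁V₁−P₂V₂)/(n−1) = (403×28.7−92.0×93.4)/0.25 = 11800 J.
ΔU = nCvΔT = 5.07×20.8×(204−274) = -7390 J.
Q = ΔU + W = 4430 J.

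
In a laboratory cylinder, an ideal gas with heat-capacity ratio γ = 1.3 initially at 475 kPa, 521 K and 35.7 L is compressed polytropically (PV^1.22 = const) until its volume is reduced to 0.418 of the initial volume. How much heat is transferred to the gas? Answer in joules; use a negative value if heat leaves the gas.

n = P₁V₁/(RT₁) = 475×35.7/(8.314×521) = 3.91 mol.
Polytropic n=1.22: T₂ = T₁(V₁/V₂)^(n−1) = 521×(2.39)^0.22 = 631 K; P₂ = P₁(V₁/V₂)^n = 1380 kPa.
W = (P₁V₁−P₂V₂)/(n−1) = (475×35.7−1380×14.9)/0.22 = -16300 J.
ΔU = nCvΔT = 3.91×27.7×(631−521) = 12000 J.
Q = ΔU + W = -4350 J.

-4350 J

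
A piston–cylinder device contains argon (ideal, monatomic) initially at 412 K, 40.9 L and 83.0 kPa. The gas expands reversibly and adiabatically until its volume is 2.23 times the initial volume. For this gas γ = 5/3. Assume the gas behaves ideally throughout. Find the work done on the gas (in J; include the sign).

n = P₁V₁/(RT₁) = 83.0×40.9/(8.314×412) = 0.991 mol.
Adiabatic: TV^(γ−1) = const ⇒ T₂ = 412×(0.448)^0.667 = 241 K; PV^γ = const ⇒ P₂ = 21.8 kPa.
ΔU = nCvΔT = 0.991×12.5×(241−412) = -2110 J.
Q = 0 for an adiabatic process, so W = −ΔU = 2110 J.
Work done on the gas = −W_by = -2110 J.

-2110 J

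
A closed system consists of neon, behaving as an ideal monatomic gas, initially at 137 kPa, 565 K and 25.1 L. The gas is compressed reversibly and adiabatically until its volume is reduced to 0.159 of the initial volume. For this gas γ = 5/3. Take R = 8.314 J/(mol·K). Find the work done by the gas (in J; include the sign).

-12400 J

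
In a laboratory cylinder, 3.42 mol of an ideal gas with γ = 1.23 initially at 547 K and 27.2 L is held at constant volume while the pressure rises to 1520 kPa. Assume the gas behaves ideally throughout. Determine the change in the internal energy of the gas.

112000 J

P₁ = nRT₁/V₁ = 3.42×8.314×547/27.2 = 572 kPa.
Isochoric: V stays 27.2 L; P/T = const ⇒ T₂ = 1450 K, P₂ = 1520 kPa.
For an ideal gas ΔU = nCvΔT with Cv = R/(γ−1) = 36.1 J/(mol·K).
ΔU = 3.42×36.1×(1450−547) = 112000 J.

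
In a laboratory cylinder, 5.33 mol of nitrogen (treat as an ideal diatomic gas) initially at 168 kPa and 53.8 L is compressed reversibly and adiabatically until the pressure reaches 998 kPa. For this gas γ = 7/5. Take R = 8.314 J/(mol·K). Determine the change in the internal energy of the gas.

T₁ = P₁V₁/(nR) = 168×53.8/(5.33×8.314) = 204 K.
Adiabatic: T₂/T₁ = (P₂/P₁)^((γ−1)/γ) ⇒ T₂ = 204×(5.94)^0.286 = 339 K; V₂ = 15.1 L.
For an ideal gas ΔU = nCvΔT with Cv = (5/2)R = 20.8 J/(mol·K).
ΔU = 5.33×20.8×(339−204) = 15000 J.

15000 J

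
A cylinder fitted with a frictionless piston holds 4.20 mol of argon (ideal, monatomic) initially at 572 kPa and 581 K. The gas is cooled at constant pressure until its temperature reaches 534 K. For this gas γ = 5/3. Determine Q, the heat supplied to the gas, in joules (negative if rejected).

V₁ = nRT₁/P₁ = 4.20×8.314×581/572 = 35.5 L.
Isobaric: P stays 572 kPa; V/T = const ⇒ T₂ = 534 K, V₂ = 32.6 L.
W = PΔV = 572×(32.6−35.5) kPa·L = -1640 J.
ΔU = nCvΔT = 4.20×12.5×(534−581) = -2460 J.
Q = ΔU + W = nCpΔT = -4100 J.

-4100 J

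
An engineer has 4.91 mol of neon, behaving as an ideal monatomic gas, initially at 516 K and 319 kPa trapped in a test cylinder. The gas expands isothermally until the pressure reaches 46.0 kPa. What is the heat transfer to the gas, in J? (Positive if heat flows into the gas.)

40800 J

V₁ = nRT₁/P₁ = 4.91×8.314×516/319 = 66.0 L.
Isothermal: T stays 516 K; PV = const ⇒ V₂ = 458 L, P₂ = 46.0 kPa.
ΔU = 0 (ideal gas, T constant).
W = nRT ln(V₂/V₁) = 4.91×8.314×516×ln(6.93) = 40800 J.
Q = ΔU + W = 40800 J.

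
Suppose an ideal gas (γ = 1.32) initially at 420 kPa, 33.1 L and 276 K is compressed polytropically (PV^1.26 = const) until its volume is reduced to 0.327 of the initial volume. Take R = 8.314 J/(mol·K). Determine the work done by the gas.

-18000 J

n = P₁V₁/(RT₁) = 420×33.1/(8.314×276) = 6.06 mol.
Polytropic n=1.26: T₂ = T₁(V₁/V₂)^(n−1) = 276×(3.06)^0.26 = 369 K; P₂ = P₁(V₁/V₂)^n = 1720 kPa.
W = (P₁V₁−P₂V₂)/(n−1) = (420×33.1−1720×10.8)/0.26 = -18000 J.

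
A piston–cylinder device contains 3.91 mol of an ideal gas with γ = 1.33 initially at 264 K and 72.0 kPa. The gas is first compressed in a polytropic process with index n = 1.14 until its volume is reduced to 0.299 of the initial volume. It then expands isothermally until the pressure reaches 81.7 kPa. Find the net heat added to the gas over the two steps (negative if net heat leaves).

V₁ = nRT₁/P₁ = 3.91×8.314×264/72.0 = 119 L.
Step 1 — Polytropic n=1.14: T₂ = T₁(V₁/V₂)^(n−1) = 264×(3.34)^0.14 = 313 K; P₂ = P₁(V₁/V₂)^n = 285 kPa.
W = (P₁V₁−P₂V₂)/(n−1) = (72.0×119−285×35.6)/0.14 = -11300 J.
ΔU = nCvΔT = 3.91×25.2×(313−264) = 4790 J.
Q = ΔU + W = -6500 J.
State after step 1: P = 285 kPa, V = 35.6 L, T = 313 K.
Step 2 — Isothermal: T stays 313 K; PV = const ⇒ V₂ = 124 L, P₂ = 81.7 kPa.
ΔU = 0 (ideal gas, T constant).
W = nRT ln(V₂/V₁) = 3.91×8.314×313×ln(3.49) = 12700 J.
Q = ΔU + W = 12700 J.
Net over both steps: W = 1410 J, Q = 6200 J, ΔU = 4790 J.

6200 J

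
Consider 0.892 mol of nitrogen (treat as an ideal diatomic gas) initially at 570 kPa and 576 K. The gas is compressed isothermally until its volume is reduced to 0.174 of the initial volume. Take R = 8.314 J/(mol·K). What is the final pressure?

3280 kPa

V₁ = nRT₁/P₁ = 0.892×8.314×576/570 = 7.49 L.
Isothermal: T stays 576 K; PV = const ⇒ V₂ = 1.30 L, P₂ = 3280 kPa.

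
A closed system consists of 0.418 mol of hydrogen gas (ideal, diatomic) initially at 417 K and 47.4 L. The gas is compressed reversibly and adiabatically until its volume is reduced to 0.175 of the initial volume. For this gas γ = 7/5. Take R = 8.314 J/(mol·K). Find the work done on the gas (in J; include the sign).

P₁ = nRT₁/V₁ = 0.418×8.314×417/47.4 = 30.6 kPa.
Adiabatic: TV^(γ−1) = const ⇒ T₂ = 417×(5.71)^0.400 = 837 K; PV^γ = const ⇒ P₂ = 351 kPa.
ΔU = nCvΔT = 0.418×20.8×(837−417) = 3650 J.
Q = 0 for an adiabatic process, so W = −ΔU = -3650 J.
Work done on the gas = −W_by = 3650 J.

3650 J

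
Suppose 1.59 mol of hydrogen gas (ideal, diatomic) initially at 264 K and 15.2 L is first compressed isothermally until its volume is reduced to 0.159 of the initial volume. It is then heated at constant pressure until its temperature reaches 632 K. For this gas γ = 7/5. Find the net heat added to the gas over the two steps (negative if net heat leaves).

P₁ = nRT₁/V₁ = 1.59×8.314×264/15.2 = 230 kPa.
Step 1 — Isothermal: T stays 264 K; PV = const ⇒ V₂ = 2.42 L, P₂ = 1440 kPa.
ΔU = 0 (ideal gas, T constant).
W = nRT ln(V₂/V₁) = 1.59×8.314×264×ln(0.159) = -6420 J.
Q = ΔU + W = -6420 J.
State after step 1: P = 1440 kPa, V = 2.42 L, T = 264 K.
Step 2 — Isobaric: P stays 1440 kPa; V/T = const ⇒ T₂ = 632 K, V₂ = 5.79 L.
W = PΔV = 1440×(5.79−2.42) kPa·L = 4860 J.
ΔU = nCvΔT = 1.59×20.8×(632−264) = 12200 J.
Q = ΔU + W = nCpΔT = 17000 J.
Net over both steps: W = -1550 J, Q = 10600 J, ΔU = 12200 J.

10600 J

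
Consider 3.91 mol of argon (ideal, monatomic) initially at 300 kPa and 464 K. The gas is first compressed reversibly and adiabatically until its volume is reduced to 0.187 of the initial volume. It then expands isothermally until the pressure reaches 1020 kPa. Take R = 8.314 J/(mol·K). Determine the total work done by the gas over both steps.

25900 J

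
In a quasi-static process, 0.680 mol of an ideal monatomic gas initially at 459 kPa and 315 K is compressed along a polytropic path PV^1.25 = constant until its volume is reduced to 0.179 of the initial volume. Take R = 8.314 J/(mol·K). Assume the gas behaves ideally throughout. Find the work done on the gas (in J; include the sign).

3830 J

V₁ = nRT₁/P₁ = 0.680×8.314×315/459 = 3.88 L.
Polytropic n=1.25: T₂ = T₁(V₁/V₂)^(n−1) = 315×(5.59)^0.25 = 484 K; P₂ = P₁(V₁/V₂)^n = 3940 kPa.
W = (P₁V₁−P₂V₂)/(n−1) = (459×3.88−3940×0.694)/0.25 = -3830 J.
Work done on the gas = −W_by = 3830 J.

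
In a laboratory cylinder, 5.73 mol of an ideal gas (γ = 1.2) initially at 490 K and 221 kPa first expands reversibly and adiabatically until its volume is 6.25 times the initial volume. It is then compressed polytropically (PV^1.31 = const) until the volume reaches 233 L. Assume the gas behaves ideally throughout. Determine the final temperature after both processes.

469 K

V₁ = nRT₁/P₁ = 5.73×8.314×490/221 = 106 L.
Step 1 — Adiabatic: TV^(γ−1) = const ⇒ T₂ = 490×(0.160)^0.200 = 340 K; PV^γ = const ⇒ P₂ = 24.5 kPa.
ΔU = nCvΔT = 5.73×41.6×(340−490) = -35800 J.
Q = 0 for an adiabatic process, so W = −ΔU = 35800 J.
State after step 1: P = 24.5 kPa, V = 660 L, T = 340 K.
Step 2 — Polytropic n=1.31: T₂ = T₁(V₁/V₂)^(n−1) = 340×(2.83)^0.31 = 469 K; P₂ = P₁(V₁/V₂)^n = 95.9 kPa.
W = (P₁V₁−P₂V₂)/(n−1) = (24.5×660−95.9×233)/0.31 = -19900 J.
ΔU = nCvΔT = 5.73×41.6×(469−340) = 30800 J.
Q = ΔU + W = 10900 J.
Net over both steps: W = 15900 J, Q = 10900 J, ΔU = -4990 J.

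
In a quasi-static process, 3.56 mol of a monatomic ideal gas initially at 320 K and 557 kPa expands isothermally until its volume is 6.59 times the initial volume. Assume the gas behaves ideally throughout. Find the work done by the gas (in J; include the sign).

V₁ = nRT₁/P₁ = 3.56×8.314×320/557 = 17.0 L.
Isothermal: T stays 320 K; PV = const ⇒ V₂ = 112 L, P₂ = 84.5 kPa.
W = nRT ln(V₂/V₁) = 3.56×8.314×320×ln(6.59) = 17900 J.

17900 J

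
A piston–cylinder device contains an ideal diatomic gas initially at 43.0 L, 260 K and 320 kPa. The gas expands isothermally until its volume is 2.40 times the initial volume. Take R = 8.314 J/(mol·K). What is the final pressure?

133 kPa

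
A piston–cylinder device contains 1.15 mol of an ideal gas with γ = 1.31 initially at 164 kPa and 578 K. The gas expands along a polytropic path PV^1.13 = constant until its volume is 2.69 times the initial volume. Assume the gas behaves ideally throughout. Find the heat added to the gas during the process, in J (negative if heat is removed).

2980 J

V₁ = nRT₁/P₁ = 1.15×8.314×578/164 = 33.7 L.
Polytropic n=1.13: T₂ = T₁(V₁/V₂)^(n−1) = 578×(0.372)^0.13 = 508 K; P₂ = P₁(V₁/V₂)^n = 53.6 kPa.
W = (P₁V₁−P₂V₂)/(n−1) = (164×33.7−53.6×90.6)/0.13 = 5130 J.
ΔU = nCvΔT = 1.15×26.8×(508−578) = -2150 J.
Q = ΔU + W = 2980 J.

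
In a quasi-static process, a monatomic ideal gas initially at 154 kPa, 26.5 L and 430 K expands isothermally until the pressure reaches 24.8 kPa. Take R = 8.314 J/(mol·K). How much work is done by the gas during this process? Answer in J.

7450 J

n = P₁V₁/(RT₁) = 154×26.5/(8.314×430) = 1.14 mol.
Isothermal: T stays 430 K; PV = const ⇒ V₂ = 165 L, P₂ = 24.8 kPa.
W = nRT ln(V₂/V₁) = 1.14×8.314×430×ln(6.21) = 7450 J.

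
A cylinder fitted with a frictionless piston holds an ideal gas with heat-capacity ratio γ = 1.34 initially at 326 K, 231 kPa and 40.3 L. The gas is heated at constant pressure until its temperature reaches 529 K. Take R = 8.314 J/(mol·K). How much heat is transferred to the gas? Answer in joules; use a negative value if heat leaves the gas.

22800 J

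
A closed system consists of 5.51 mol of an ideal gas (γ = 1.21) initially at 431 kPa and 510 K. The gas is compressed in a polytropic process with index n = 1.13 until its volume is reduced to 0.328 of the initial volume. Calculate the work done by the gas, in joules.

-28000 J

V₁ = nRT₁/P₁ = 5.51×8.314×510/431 = 54.2 L.
Polytropic n=1.13: T₂ = T₁(V₁/V₂)^(n−1) = 510×(3.05)^0.13 = 590 K; P₂ = P₁(V₁/V₂)^n = 1520 kPa.
W = (P₁V₁−P₂V₂)/(n−1) = (431×54.2−1520×17.8)/0.13 = -28000 J.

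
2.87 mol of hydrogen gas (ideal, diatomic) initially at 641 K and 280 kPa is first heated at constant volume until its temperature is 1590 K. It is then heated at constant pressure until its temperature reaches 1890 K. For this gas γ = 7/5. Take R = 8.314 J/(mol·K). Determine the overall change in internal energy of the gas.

V₁ = nRT₁/P₁ = 2.87×8.314×641/280 = 54.6 L.
Step 1 — Isochoric: V stays 54.6 L; P/T = const ⇒ T₂ = 1590 K, P₂ = 695 kPa.
W = 0 (no volume change).
ΔU = nCvΔT = 2.87×20.8×(1590−641) = 56600 J.
Q = ΔU = 56600 J.
State after step 1: P = 695 kPa, V = 54.6 L, T = 1590 K.
Step 2 — Isobaric: P stays 695 kPa; V/T = const ⇒ T₂ = 1890 K, V₂ = 64.9 L.
W = PΔV = 695×(64.9−54.6) kPa·L = 7160 J.
ΔU = nCvΔT = 2.87×20.8×(1890−1590) = 17900 J.
Q = ΔU + W = nCpΔT = 25100 J.
Net over both steps: W = 7160 J, Q = 81700 J, ΔU = 74500 J.

74500 J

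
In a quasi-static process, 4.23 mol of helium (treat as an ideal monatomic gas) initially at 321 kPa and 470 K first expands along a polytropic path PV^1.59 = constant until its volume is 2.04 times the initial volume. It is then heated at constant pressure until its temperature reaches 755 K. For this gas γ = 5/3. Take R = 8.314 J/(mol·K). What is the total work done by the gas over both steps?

25300 J

V₁ = nRT₁/P₁ = 4.23×8.314×470/321 = 51.5 L.
Step 1 — Polytropic n=1.59: T₂ = T₁(V₁/V₂)^(n−1) = 470×(0.490)^0.59 = 309 K; P₂ = P₁(V₁/V₂)^n = 103 kPa.
W = (P₁V₁−P₂V₂)/(n−1) = (321×51.5−103×105)/0.59 = 9620 J.
ΔU = nCvΔT = 4.23×12.5×(309−470) = -8510 J.
Q = ΔU + W = 1110 J.
State after step 1: P = 103 kPa, V = 105 L, T = 309 K.
Step 2 — Isobaric: P stays 103 kPa; V/T = const ⇒ T₂ = 755 K, V₂ = 257 L.
W = PΔV = 103×(257−105) kPa·L = 15700 J.
ΔU = nCvΔT = 4.23×12.5×(755−309) = 23500 J.
Q = ΔU + W = nCpΔT = 39200 J.
Net over both steps: W = 25300 J, Q = 40400 J, ΔU = 15000 J.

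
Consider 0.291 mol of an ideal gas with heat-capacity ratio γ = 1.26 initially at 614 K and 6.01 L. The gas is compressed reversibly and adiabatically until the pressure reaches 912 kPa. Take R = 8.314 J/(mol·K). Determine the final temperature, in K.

P₁ = nRT₁/V₁ = 0.291×8.314×614/6.01 = 247 kPa.
Adiabatic: T₂/T₁ = (P₂/P₁)^((γ−1)/γ) ⇒ T₂ = 614×(3.69)^0.206 = 804 K; V₂ = 2.13 L.

804 K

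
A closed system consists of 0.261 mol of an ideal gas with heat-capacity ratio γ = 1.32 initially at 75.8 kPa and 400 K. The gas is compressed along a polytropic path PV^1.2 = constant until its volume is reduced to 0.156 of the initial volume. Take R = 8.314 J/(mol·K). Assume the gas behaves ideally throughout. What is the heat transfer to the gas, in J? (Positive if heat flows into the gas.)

V₁ = nRT₁/P₁ = 0.261×8.314×400/75.8 = 11.5 L.
Polytropic n=1.2: T₂ = T₁(V₁/V₂)^(n−1) = 400×(6.41)^0.20 = 580 K; P₂ = P₁(V₁/V₂)^n = 705 kPa.
W = (P₁V₁−P₂V₂)/(n−1) = (75.8×11.5−705×1.79)/0.20 = -1950 J.
ΔU = nCvΔT = 0.261×26.0×(580−400) = 1220 J.
Q = ΔU + W = -732 J.

-732 J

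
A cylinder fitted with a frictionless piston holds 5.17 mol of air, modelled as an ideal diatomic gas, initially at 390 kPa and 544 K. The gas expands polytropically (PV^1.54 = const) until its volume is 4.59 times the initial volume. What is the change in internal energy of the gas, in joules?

-32800 J

V₁ = nRT₁/P₁ = 5.17×8.314×544/390 = 60.0 L.
Polytropic n=1.54: T₂ = T₁(V₁/V₂)^(n−1) = 544×(0.218)^0.54 = 239 K; P₂ = P₁(V₁/V₂)^n = 37.3 kPa.
For an ideal gas ΔU = nCvΔT with Cv = (5/2)R = 20.8 J/(mol·K).
ΔU = 5.17×20.8×(239−544) = -32800 J.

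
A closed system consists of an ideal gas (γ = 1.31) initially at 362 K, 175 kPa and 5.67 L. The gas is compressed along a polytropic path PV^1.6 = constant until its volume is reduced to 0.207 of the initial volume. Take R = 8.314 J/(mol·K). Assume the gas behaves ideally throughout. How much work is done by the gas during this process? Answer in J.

-2600 J

n = P₁V₁/(RT₁) = 175×5.67/(8.314×362) = 0.330 mol.
Polytropic n=1.6: T₂ = T₁(V₁/V₂)^(n−1) = 362×(4.83)^0.60 = 931 K; P₂ = P₁(V₁/V₂)^n = 2180 kPa.
W = (P₁V₁−P₂V₂)/(n−1) = (175×5.67−2180×1.17)/0.60 = -2600 J.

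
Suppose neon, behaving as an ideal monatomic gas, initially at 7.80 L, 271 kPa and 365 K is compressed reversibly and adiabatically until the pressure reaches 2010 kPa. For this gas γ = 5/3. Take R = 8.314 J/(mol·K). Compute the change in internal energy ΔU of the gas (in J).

3900 J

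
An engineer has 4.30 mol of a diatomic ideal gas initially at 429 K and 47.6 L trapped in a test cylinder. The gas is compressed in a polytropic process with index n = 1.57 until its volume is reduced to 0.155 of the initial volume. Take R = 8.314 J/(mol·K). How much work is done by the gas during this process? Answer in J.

-51000 J

P₁ = nRT₁/V₁ = 4.30×8.314×429/47.6 = 322 kPa.
Polytropic n=1.57: T₂ = T₁(V₁/V₂)^(n−1) = 429×(6.45)^0.57 = 1240 K; P₂ = P₁(V₁/V₂)^n = 6020 kPa.
W = (P₁V₁−P₂V₂)/(n−1) = (322×47.6−6020×7.38)/0.57 = -51000 J.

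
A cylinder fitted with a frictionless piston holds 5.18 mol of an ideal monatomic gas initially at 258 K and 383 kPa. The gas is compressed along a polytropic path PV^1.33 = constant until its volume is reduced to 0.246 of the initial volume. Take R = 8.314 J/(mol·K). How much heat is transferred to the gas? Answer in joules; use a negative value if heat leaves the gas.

V₁ = nRT₁/P₁ = 5.18×8.314×258/383 = 29.0 L.
Polytropic n=1.33: T₂ = T₁(V₁/V₂)^(n−1) = 258×(4.07)^0.33 = 410 K; P₂ = P₁(V₁/V₂)^n = 2470 kPa.
W = (P₁V₁−P₂V₂)/(n−1) = (383×29.0−2470×7.14)/0.33 = -19800 J.
ΔU = nCvΔT = 5.18×12.5×(410−258) = 9810 J.
Q = ΔU + W = -10000 J.

-10000 J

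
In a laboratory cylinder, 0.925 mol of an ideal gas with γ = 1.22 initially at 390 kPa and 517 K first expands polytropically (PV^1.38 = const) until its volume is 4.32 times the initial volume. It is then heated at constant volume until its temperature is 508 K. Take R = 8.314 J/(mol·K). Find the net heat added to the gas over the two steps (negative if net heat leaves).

V₁ = nRT₁/P₁ = 0.925×8.314×517/390 = 10.2 L.
Step 1 — Polytropic n=1.38: T₂ = T₁(V₁/V₂)^(n−1) = 517×(0.231)^0.38 = 296 K; P₂ = P₁(V₁/V₂)^n = 51.8 kPa.
W = (P₁V₁−P₂V₂)/(n−1) = (390×10.2−51.8×44.0)/0.38 = 4460 J.
ΔU = nCvΔT = 0.925×37.8×(296−517) = -7710 J.
Q = ΔU + W = -3250 J.
State after step 1: P = 51.8 kPa, V = 44.0 L, T = 296 K.
Step 2 — Isochoric: V stays 44.0 L; P/T = const ⇒ T₂ = 508 K, P₂ = 88.7 kPa.
W = 0 (no volume change).
ΔU = nCvΔT = 0.925×37.8×(508−296) = 7390 J.
Q = ΔU = 7390 J.
Net over both steps: W = 4460 J, Q = 4150 J, ΔU = -315 J.

4150 J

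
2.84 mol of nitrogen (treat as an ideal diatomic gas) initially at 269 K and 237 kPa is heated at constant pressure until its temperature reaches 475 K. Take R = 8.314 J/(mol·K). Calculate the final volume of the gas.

47.3 L

V₁ = nRT₁/P₁ = 2.84×8.314×269/237 = 26.8 L.
Isobaric: P stays 237 kPa; V/T = const ⇒ T₂ = 475 K, V₂ = 47.3 L.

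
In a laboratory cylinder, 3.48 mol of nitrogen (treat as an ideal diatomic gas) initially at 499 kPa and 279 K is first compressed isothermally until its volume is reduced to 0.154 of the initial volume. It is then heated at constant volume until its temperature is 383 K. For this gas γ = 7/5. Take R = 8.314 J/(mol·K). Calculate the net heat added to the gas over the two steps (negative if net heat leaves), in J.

-7580 J

V₁ = nRT₁/P₁ = 3.48×8.314×279/499 = 16.2 L.
Step 1 — Isothermal: T stays 279 K; PV = const ⇒ V₂ = 2.49 L, P₂ = 3240 kPa.
ΔU = 0 (ideal gas, T constant).
W = nRT ln(V₂/V₁) = 3.48×8.314×279×ln(0.154) = -15100 J.
Q = ΔU + W = -15100 J.
State after step 1: P = 3240 kPa, V = 2.49 L, T = 279 K.
Step 2 — Isochoric: V stays 2.49 L; P/T = const ⇒ T₂ = 383 K, P₂ = 4450 kPa.
W = 0 (no volume change).
ΔU = nCvΔT = 3.48×20.8×(383−279) = 7520 J.
Q = ΔU = 7520 J.
Net over both steps: W = -15100 J, Q = -7580 J, ΔU = 7520 J.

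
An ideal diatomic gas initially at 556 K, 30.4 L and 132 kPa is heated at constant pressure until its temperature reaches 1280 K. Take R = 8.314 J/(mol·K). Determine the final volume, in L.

70.0 L

Isobaric: P stays 132 kPa; V/T = const ⇒ T₂ = 1280 K, V₂ = 70.0 L.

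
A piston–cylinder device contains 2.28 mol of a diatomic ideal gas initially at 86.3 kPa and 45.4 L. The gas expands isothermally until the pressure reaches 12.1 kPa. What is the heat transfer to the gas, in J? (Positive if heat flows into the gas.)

T₁ = P₁V₁/(nR) = 86.3×45.4/(2.28×8.314) = 207 K.
Isothermal: T stays 207 K; PV = const ⇒ V₂ = 324 L, P₂ = 12.1 kPa.
ΔU = 0 (ideal gas, T constant).
W = nRT ln(V₂/V₁) = 2.28×8.314×207×ln(7.13) = 7700 J.
Q = ΔU + W = 7700 J.

7700 J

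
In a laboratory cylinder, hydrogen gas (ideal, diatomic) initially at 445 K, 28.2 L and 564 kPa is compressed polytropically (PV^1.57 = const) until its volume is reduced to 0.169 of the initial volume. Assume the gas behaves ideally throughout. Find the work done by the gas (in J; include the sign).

-49000 J

n = P₁V₁/(RT₁) = 564×28.2/(8.314×445) = 4.30 mol.
Polytropic n=1.57: T₂ = T₁(V₁/V₂)^(n−1) = 445×(5.92)^0.57 = 1230 K; P₂ = P₁(V₁/V₂)^n = 9190 kPa.
W = (P₁V₁−P₂V₂)/(n−1) = (564×28.2−9190×4.77)/0.57 = -49000 J.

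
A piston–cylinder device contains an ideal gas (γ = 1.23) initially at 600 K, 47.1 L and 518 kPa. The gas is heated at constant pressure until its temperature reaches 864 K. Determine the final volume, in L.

67.8 L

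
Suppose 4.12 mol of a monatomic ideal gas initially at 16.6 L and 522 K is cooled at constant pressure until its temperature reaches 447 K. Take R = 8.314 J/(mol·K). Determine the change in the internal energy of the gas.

P₁ = nRT₁/V₁ = 4.12×8.314×522/16.6 = 1080 kPa.
Isobaric: P stays 1080 kPa; V/T = const ⇒ T₂ = 447 K, V₂ = 14.2 L.
For an ideal gas ΔU = nCvΔT with Cv = (3/2)R = 12.5 J/(mol·K).
ΔU = 4.12×12.5×(447−522) = -3850 J.

-3850 J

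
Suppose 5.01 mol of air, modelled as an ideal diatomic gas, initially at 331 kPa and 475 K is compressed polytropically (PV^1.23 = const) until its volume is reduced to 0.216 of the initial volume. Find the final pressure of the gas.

V₁ = nRT₁/P₁ = 5.01×8.314×475/331 = 59.8 L.
Polytropic n=1.23: T₂ = T₁(V₁/V₂)^(n−1) = 475×(4.63)^0.23 = 676 K; P₂ = P₁(V₁/V₂)^n = 2180 kPa.

2180 kPa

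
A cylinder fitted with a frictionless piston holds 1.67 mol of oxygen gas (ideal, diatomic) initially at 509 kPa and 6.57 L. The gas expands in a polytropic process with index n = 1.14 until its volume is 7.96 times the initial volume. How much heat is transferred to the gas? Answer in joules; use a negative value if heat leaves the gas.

3910 J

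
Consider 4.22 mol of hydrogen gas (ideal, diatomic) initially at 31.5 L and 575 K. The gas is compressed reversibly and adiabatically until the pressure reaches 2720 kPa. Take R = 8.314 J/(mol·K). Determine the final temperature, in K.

869 K

P₁ = nRT₁/V₁ = 4.22×8.314×575/31.5 = 640 kPa.
Adiabatic: T₂/T₁ = (P₂/P₁)^((γ−1)/γ) ⇒ T₂ = 575×(4.25)^0.286 = 869 K; V₂ = 11.2 L.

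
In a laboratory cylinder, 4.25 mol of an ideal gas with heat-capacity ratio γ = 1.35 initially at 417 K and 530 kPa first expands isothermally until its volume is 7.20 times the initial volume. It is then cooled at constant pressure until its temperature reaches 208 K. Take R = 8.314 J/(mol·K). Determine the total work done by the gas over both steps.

V₁ = nRT₁/P₁ = 4.25×8.314×417/530 = 27.8 L.
Step 1 — Isothermal: T stays 417 K; PV = const ⇒ V₂ = 200 L, P₂ = 73.6 kPa.
ΔU = 0 (ideal gas, T constant).
W = nRT ln(V₂/V₁) = 4.25×8.314×417×ln(7.20) = 29100 J.
Q = ΔU + W = 29100 J.
State after step 1: P = 73.6 kPa, V = 200 L, T = 417 K.
Step 2 — Isobaric: P stays 73.6 kPa; V/T = const ⇒ T₂ = 208 K, V₂ = 99.8 L.
W = PΔV = 73.6×(99.8−200) kPa·L = -7380 J.
ΔU = nCvΔT = 4.25×23.8×(208−417) = -21100 J.
Q = ΔU + W = nCpΔT = -28500 J.
Net over both steps: W = 21700 J, Q = 602 J, ΔU = -21100 J.

21700 J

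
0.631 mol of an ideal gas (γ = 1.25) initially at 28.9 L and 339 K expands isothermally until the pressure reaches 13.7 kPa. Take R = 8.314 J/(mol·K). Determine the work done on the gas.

P₁ = nRT₁/V₁ = 0.631×8.314×339/28.9 = 61.5 kPa.
Isothermal: T stays 339 K; PV = const ⇒ V₂ = 130 L, P₂ = 13.7 kPa.
W = nRT ln(V₂/V₁) = 0.631×8.314×339×ln(4.49) = 2670 J.
Work done on the gas = −W_by = -2670 J.

-2670 J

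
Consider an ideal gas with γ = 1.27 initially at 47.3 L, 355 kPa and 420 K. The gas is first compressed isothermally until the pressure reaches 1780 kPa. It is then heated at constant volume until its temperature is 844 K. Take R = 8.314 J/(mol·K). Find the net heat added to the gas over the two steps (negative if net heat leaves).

35700 J

n = P₁V₁/(RT₁) = 355×47.3/(8.314×420) = 4.81 mol.
Step 1 — Isothermal: T stays 420 K; PV = const ⇒ V₂ = 9.43 L, P₂ = 1780 kPa.
ΔU = 0 (ideal gas, T constant).
W = nRT ln(V₂/V₁) = 4.81×8.314×420×ln(0.199) = -27100 J.
Q = ΔU + W = -27100 J.
State after step 1: P = 1780 kPa, V = 9.43 L, T = 420 K.
Step 2 — Isochoric: V stays 9.43 L; P/T = const ⇒ T₂ = 844 K, P₂ = 3580 kPa.
W = 0 (no volume change).
ΔU = nCvΔT = 4.81×30.8×(844−420) = 62800 J.
Q = ΔU = 62800 J.
Net over both steps: W = -27100 J, Q = 35700 J, ΔU = 62800 J.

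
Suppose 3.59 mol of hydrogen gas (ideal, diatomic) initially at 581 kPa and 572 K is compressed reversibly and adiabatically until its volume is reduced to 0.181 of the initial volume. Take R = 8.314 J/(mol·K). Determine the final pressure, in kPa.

V₁ = nRT₁/P₁ = 3.59×8.314×572/581 = 29.4 L.
Adiabatic: TV^(γ−1) = const ⇒ T₂ = 572×(5.52)^0.400 = 1130 K; PV^γ = const ⇒ P₂ = 6360 kPa.

6360 kPa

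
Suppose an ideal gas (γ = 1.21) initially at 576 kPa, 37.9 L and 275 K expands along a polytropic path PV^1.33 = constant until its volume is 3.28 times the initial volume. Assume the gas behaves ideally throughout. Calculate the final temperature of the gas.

186 K

Polytropic n=1.33: T₂ = T₁(V₁/V₂)^(n−1) = 275×(0.305)^0.33 = 186 K; P₂ = P₁(V₁/V₂)^n = 119 kPa.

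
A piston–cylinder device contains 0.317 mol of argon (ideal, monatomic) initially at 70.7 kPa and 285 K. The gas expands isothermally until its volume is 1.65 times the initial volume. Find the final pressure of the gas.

V₁ = nRT₁/P₁ = 0.317×8.314×285/70.7 = 10.6 L.
Isothermal: T stays 285 K; PV = const ⇒ V₂ = 17.5 L, P₂ = 42.8 kPa.

42.8 kPa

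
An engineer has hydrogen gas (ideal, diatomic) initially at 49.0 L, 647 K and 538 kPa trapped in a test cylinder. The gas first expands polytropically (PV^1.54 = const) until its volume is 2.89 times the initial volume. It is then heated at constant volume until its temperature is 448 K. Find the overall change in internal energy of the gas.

n = P₁V₁/(RT₁) = 538×49.0/(8.314×647) = 4.90 mol.
Step 1 — Polytropic n=1.54: T₂ = T₁(V₁/V₂)^(n−1) = 647×(0.346)^0.54 = 365 K; P₂ = P₁(V₁/V₂)^n = 105 kPa.
W = (P₁V₁−P₂V₂)/(n−1) = (538×49.0−105×142)/0.54 = 21300 J.
ΔU = nCvΔT = 4.90×20.8×(365−647) = -28700 J.
Q = ΔU + W = -7450 J.
State after step 1: P = 105 kPa, V = 142 L, T = 365 K.
Step 2 — Isochoric: V stays 142 L; P/T = const ⇒ T₂ = 448 K, P₂ = 129 kPa.
W = 0 (no volume change).
ΔU = nCvΔT = 4.90×20.8×(448−365) = 8480 J.
Q = ΔU = 8480 J.
Net over both steps: W = 21300 J, Q = 1020 J, ΔU = -20300 J.

-20300 J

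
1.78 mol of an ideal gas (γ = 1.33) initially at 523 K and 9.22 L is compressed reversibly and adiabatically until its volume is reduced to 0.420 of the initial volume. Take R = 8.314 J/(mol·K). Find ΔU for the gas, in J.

7770 J

P₁ = nRT₁/V₁ = 1.78×8.314×523/9.22 = 839 kPa.
Adiabatic: TV^(γ−1) = const ⇒ T₂ = 523×(2.38)^0.330 = 696 K; PV^γ = const ⇒ P₂ = 2660 kPa.
For an ideal gas ΔU = nCvΔT with Cv = R/(γ−1) = 25.2 J/(mol·K).
ΔU = 1.78×25.2×(696−523) = 7770 J.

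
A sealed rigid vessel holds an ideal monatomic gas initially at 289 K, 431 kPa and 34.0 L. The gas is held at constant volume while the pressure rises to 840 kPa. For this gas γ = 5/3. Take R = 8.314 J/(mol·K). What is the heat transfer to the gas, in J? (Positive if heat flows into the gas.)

20900 J

n = P₁V₁/(RT₁) = 431×34.0/(8.314×289) = 6.10 mol.
Isochoric: V stays 34.0 L; P/T = const ⇒ T₂ = 563 K, P₂ = 840 kPa.
W = 0 (no volume change).
ΔU = nCvΔT = 6.10×12.5×(563−289) = 20900 J.
Q = ΔU = 20900 J.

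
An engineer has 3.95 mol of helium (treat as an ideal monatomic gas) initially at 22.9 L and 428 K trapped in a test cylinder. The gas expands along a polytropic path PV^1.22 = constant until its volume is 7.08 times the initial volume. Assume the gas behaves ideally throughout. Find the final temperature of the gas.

P₁ = nRT₁/V₁ = 3.95×8.314×428/22.9 = 614 kPa.
Polytropic n=1.22: T₂ = T₁(V₁/V₂)^(n−1) = 428×(0.141)^0.22 = 278 K; P₂ = P₁(V₁/V₂)^n = 56.4 kPa.

278 K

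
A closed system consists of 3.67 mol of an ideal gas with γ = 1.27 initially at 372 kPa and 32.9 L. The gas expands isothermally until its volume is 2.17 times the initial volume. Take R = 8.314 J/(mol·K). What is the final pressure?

171 kPa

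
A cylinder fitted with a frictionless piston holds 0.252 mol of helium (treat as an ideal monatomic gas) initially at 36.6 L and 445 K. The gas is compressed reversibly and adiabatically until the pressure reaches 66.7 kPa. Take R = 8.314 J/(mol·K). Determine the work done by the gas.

-657 J

P₁ = nRT₁/V₁ = 0.252×8.314×445/36.6 = 25.5 kPa.
Adiabatic: T₂/T₁ = (P₂/P₁)^((γ−1)/γ) ⇒ T₂ = 445×(2.62)^0.400 = 654 K; V₂ = 20.5 L.
ΔU = nCvΔT = 0.252×12.5×(654−445) = 657 J.
Q = 0 for an adiabatic process, so W = −ΔU = -657 J.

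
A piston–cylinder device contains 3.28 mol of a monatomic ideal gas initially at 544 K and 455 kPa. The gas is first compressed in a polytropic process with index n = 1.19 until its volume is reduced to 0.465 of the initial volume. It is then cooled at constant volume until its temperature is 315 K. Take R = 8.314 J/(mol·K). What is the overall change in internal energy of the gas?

V₁ = nRT₁/P₁ = 3.28×8.314×544/455 = 32.6 L.
Step 1 — Polytropic n=1.19: T₂ = T₁(V₁/V₂)^(n−1) = 544×(2.15)^0.19 = 629 K; P₂ = P₁(V₁/V₂)^n = 1130 kPa.
W = (P₁V₁−P₂V₂)/(n−1) = (455×32.6−1130×15.2)/0.19 = -12200 J.
ΔU = nCvΔT = 3.28×12.5×(629−544) = 3480 J.
Q = ΔU + W = -8740 J.
State after step 1: P = 1130 kPa, V = 15.2 L, T = 629 K.
Step 2 — Isochoric: V stays 15.2 L; P/T = const ⇒ T₂ = 315 K, P₂ = 567 kPa.
W = 0 (no volume change).
ΔU = nCvΔT = 3.28×12.5×(315−629) = -12900 J.
Q = ΔU = -12900 J.
Net over both steps: W = -12200 J, Q = -21600 J, ΔU = -9370 J.

-9370 J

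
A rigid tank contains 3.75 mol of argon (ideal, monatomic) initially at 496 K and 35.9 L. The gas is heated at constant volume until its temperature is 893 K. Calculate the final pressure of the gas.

776 kPa

P₁ = nRT₁/V₁ = 3.75×8.314×496/35.9 = 431 kPa.
Isochoric: V stays 35.9 L; P/T = const ⇒ T₂ = 893 K, P₂ = 776 kPa.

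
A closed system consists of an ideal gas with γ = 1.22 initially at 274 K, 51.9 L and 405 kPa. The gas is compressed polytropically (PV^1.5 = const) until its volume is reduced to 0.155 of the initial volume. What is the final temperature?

696 K

Polytropic n=1.5: T₂ = T₁(V₁/V₂)^(n−1) = 274×(6.45)^0.50 = 696 K; P₂ = P₁(V₁/V₂)^n = 6640 kPa.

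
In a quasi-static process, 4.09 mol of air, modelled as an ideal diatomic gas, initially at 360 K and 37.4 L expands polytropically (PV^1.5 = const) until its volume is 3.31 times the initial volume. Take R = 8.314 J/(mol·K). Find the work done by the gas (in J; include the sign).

11000 J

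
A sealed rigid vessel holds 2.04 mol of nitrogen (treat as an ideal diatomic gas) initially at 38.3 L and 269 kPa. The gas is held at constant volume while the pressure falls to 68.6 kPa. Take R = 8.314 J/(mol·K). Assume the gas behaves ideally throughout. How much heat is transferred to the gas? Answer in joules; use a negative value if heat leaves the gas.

T₁ = P₁V₁/(nR) = 269×38.3/(2.04×8.314) = 607 K.
Isochoric: V stays 38.3 L; P/T = const ⇒ T₂ = 155 K, P₂ = 68.6 kPa.
W = 0 (no volume change).
ΔU = nCvΔT = 2.04×20.8×(155−607) = -19200 J.
Q = ΔU = -19200 J.

-19200 J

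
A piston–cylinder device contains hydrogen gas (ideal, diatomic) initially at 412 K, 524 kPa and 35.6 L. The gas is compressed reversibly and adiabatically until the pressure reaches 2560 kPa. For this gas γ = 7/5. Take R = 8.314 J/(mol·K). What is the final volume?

Adiabatic: T₂/T₁ = (P₂/P₁)^((γ−1)/γ) ⇒ T₂ = 412×(4.89)^0.286 = 648 K; V₂ = 11.5 L.

11.5 L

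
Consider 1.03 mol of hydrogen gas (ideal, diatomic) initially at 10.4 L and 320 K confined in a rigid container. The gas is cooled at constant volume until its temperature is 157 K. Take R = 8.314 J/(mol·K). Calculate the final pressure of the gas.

129 kPa

P₁ = nRT₁/V₁ = 1.03×8.314×320/10.4 = 263 kPa.
Isochoric: V stays 10.4 L; P/T = const ⇒ T₂ = 157 K, P₂ = 129 kPa.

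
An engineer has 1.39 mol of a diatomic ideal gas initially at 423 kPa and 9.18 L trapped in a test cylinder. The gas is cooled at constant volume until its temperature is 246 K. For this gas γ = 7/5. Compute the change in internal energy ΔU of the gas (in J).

T₁ = P₁V₁/(nR) = 423×9.18/(1.39×8.314) = 336 K.
Isochoric: V stays 9.18 L; P/T = const ⇒ T₂ = 246 K, P₂ = 310 kPa.
For an ideal gas ΔU = nCvΔT with Cv = (5/2)R = 20.8 J/(mol·K).
ΔU = 1.39×20.8×(246−336) = -2600 J.

-2600 J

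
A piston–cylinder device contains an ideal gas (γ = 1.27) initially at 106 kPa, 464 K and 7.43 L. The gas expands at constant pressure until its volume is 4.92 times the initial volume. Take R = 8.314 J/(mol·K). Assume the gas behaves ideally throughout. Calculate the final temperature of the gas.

2280 K

Isobaric: P stays 106 kPa; V/T = const ⇒ T₂ = 2280 K, V₂ = 36.6 L.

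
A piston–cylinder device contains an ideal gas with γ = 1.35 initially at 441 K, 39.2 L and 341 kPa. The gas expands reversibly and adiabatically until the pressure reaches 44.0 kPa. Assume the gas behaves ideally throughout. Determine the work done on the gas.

n = P₁V₁/(RT₁) = 341×39.2/(8.314×441) = 3.65 mol.
Adiabatic: T₂/T₁ = (P₂/P₁)^((γ−1)/γ) ⇒ T₂ = 441×(0.129)^0.259 = 259 K; V₂ = 179 L.
ΔU = nCvΔT = 3.65×23.8×(259−441) = -15700 J.
Q = 0 for an adiabatic process, so W = −ΔU = 15700 J.
Work done on the gas = −W_by = -15700 J.

-15700 J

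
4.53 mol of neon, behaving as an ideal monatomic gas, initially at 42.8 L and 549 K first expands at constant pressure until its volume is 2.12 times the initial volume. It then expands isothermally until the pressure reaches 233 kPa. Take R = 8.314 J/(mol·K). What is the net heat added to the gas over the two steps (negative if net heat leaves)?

89900 J

P₁ = nRT₁/V₁ = 4.53×8.314×549/42.8 = 483 kPa.
Step 1 — Isobaric: P stays 483 kPa; V/T = const ⇒ T₂ = 1160 K, V₂ = 90.7 L.
W = PΔV = 483×(90.7−42.8) kPa·L = 23200 J.
ΔU = nCvΔT = 4.53×12.5×(1160−549) = 34700 J.
Q = ΔU + W = nCpΔT = 57900 J.
State after step 1: P = 483 kPa, V = 90.7 L, T = 1160 K.
Step 2 — Isothermal: T stays 1160 K; PV = const ⇒ V₂ = 188 L, P₂ = 233 kPa.
ΔU = 0 (ideal gas, T constant).
W = nRT ln(V₂/V₁) = 4.53×8.314×1160×ln(2.07) = 32000 J.
Q = ΔU + W = 32000 J.
Net over both steps: W = 55100 J, Q = 89900 J, ΔU = 34700 J.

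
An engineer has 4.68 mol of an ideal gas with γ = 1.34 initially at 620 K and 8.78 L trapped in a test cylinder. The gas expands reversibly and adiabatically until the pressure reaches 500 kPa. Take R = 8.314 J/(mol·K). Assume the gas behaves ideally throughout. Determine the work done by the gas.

24900 J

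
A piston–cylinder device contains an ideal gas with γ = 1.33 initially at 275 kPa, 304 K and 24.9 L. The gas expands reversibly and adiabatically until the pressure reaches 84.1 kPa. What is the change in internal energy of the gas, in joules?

-5280 J

n = P₁V₁/(RT₁) = 275×24.9/(8.314×304) = 2.71 mol.
Adiabatic: T₂/T₁ = (P₂/P₁)^((γ−1)/γ) ⇒ T₂ = 304×(0.306)^0.248 = 227 K; V₂ = 60.7 L.
For an ideal gas ΔU = nCvΔT with Cv = R/(γ−1) = 25.2 J/(mol·K).
ΔU = 2.71×25.2×(227−304) = -5280 J.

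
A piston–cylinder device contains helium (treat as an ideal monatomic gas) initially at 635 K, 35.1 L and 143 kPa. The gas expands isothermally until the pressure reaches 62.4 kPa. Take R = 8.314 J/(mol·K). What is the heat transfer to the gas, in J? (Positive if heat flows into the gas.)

n = P₁V₁/(RT₁) = 143×35.1/(8.314×635) = 0.951 mol.
Isothermal: T stays 635 K; PV = const ⇒ V₂ = 80.4 L, P₂ = 62.4 kPa.
ΔU = 0 (ideal gas, T constant).
W = nRT ln(V₂/V₁) = 0.951×8.314×635×ln(2.29) = 4160 J.
Q = ΔU + W = 4160 J.

4160 J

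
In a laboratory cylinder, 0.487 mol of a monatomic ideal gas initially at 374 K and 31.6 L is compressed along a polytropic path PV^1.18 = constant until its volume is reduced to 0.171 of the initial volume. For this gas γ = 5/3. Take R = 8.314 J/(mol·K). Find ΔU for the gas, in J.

P₁ = nRT₁/V₁ = 0.487×8.314×374/31.6 = 47.9 kPa.
Polytropic n=1.18: T₂ = T₁(V₁/V₂)^(n−1) = 374×(5.85)^0.18 = 514 K; P₂ = P₁(V₁/V₂)^n = 385 kPa.
For an ideal gas ΔU = nCvΔT with Cv = (3/2)R = 12.5 J/(mol·K).
ΔU = 0.487×12.5×(514−374) = 850 J.

850 J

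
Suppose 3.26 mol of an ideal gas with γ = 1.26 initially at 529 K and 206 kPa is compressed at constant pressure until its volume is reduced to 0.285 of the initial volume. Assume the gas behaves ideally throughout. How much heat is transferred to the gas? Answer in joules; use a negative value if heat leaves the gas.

-49700 J

V₁ = nRT₁/P₁ = 3.26×8.314×529/206 = 69.6 L.
Isobaric: P stays 206 kPa; V/T = const ⇒ T₂ = 151 K, V₂ = 19.8 L.
W = PΔV = 206×(19.8−69.6) kPa·L = -10300 J.
ΔU = nCvΔT = 3.26×32.0×(151−529) = -39400 J.
Q = ΔU + W = nCpΔT = -49700 J.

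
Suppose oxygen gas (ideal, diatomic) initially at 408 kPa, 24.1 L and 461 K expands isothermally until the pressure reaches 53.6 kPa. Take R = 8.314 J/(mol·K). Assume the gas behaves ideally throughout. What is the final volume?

183 L

Isothermal: T stays 461 K; PV = const ⇒ V₂ = 183 L, P₂ = 53.6 kPa.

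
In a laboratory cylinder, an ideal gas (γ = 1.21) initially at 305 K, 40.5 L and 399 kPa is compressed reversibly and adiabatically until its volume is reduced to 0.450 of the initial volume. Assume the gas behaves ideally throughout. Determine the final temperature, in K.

361 K

Adiabatic: TV^(γ−1) = const ⇒ T₂ = 305×(2.22)^0.210 = 361 K; PV^γ = const ⇒ P₂ = 1050 kPa.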